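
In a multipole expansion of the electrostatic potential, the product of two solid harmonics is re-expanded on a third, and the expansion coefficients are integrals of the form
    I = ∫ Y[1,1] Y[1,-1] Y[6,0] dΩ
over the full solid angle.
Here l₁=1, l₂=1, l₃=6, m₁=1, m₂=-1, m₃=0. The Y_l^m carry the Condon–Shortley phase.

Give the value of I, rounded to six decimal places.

triangle: need 0≤l₃≤2, have 6; I=0

0.000000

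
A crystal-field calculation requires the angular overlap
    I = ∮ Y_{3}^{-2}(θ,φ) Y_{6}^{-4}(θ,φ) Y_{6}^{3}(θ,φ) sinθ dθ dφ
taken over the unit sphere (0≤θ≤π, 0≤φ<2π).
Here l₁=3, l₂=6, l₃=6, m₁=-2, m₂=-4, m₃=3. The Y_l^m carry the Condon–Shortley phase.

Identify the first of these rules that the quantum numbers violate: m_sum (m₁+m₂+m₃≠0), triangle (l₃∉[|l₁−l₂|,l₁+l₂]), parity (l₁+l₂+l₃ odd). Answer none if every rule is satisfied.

Σmᵢ = -3  ✗
l₃∈[|l₁−l₂|,l₁+l₂]=[3,9], have l₃=6
Σlᵢ = 15 ⇒ odd

m_sum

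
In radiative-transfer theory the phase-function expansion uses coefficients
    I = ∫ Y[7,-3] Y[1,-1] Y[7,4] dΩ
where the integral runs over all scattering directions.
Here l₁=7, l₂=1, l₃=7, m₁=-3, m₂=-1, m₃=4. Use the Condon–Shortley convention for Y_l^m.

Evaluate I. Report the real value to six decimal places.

l₁+l₂+l₃=15 is odd: 3j(l;000)=0 ⇒ I=0

0.000000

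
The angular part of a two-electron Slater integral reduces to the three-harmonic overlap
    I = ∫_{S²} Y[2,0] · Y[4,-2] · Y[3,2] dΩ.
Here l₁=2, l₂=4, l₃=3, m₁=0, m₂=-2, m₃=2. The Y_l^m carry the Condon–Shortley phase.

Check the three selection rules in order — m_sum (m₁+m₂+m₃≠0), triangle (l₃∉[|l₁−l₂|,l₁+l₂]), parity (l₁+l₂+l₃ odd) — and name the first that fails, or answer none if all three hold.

parity

Σmᵢ = 0  ✓
l₃∈[|l₁−l₂|,l₁+l₂]=[2,6], have l₃=3  ✓
Σlᵢ = 9 ⇒ odd  ✗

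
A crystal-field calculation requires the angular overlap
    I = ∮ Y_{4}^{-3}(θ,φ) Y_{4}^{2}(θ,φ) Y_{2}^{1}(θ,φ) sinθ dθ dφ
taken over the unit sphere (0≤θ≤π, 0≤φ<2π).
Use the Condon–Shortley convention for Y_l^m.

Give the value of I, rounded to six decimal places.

-0.187702

Rules hold: Σm=0, L=10 even, 0≤2≤8.
N = 9·9·5 = 405
Δ = 6!·2!·2!/11! = 1/13860
Racah Σ t=2..4: t=2:+1/192 t=3:−1/36 t=4:+1/192 = -5/288
⇒ 3j(4 4 2; 0 0 0)² = 20/693, sgn -1
Racah Σ t=5..6: t=5:−1/240 t=6:+1/1440 = -1/288
⇒ 3j(4 4 2; -3 2 1)² = 5/132, sgn +1
4πI² = N·(3j₀)²·(3jₘ)² = 375/847
I = -1·√(0.442739/4π) = -0.18770204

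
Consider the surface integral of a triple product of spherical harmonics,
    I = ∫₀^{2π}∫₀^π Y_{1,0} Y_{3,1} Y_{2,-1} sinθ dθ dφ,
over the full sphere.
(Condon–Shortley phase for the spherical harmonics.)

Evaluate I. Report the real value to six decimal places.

-0.233597

Rules hold: Σm=0, L=6 even, 2≤2≤4.
N = 3·7·5 = 105
Δ = 2!·0!·4!/7! = 1/105
Racah Σ t=1..1: t=1:−1/4 = -1/4
⇒ 3j(1 3 2; 0 0 0)² = 3/35, sgn -1
Racah Σ t=1..1: t=1:−1/6 = -1/6
⇒ 3j(1 3 2; 0 1 -1)² = 8/105, sgn +1
4πI² = N·(3j₀)²·(3jₘ)² = 24/35
I = -1·√(0.685714/4π) = -0.23359668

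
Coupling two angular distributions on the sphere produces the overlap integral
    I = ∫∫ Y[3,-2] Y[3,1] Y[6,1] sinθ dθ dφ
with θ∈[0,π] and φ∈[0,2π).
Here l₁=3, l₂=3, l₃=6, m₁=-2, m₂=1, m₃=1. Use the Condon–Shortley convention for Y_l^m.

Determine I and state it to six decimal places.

m-sum 0 ✓  L=12 even ✓  0≤6≤6 ✓
Π(2lᵢ+1) = 7×7×13 = 637
triangle coeff Δ(3,3,6) = 1/12012
Σ_t [0,0]: t=0:+1/1296 = 1/1296
(3j)²=100/3003 [(3 3 6; 0 0 0)], sign=+1
Σ_t [0,0]: t=0:+1/5760 = 1/5760
(3j)²=5/572 [(3 3 6; -2 1 1)], sign=-1
⇒ 4πI² = 875/4719
I = (-1)√(875/4719/(4π)) = -0.12147142

-0.121471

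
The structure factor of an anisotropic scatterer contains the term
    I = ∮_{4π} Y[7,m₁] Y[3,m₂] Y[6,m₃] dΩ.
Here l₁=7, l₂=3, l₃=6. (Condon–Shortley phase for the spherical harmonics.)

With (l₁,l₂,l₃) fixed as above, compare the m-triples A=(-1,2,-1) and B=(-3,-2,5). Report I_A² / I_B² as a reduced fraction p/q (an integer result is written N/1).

4802/3971

l's match ⇒ only the (l;m) 3-j factors differ between A and B.
A: triangle coeff Δ(7,3,6) = 1/2042040; Σ_t [3,4]: t=3:−1/172800 t=4:+1/414720 = -7/2073600; (3j)²=343/29172 [(7 3 6; -1 2 -1)], sign=+1
B: triangle coeff Δ(7,3,6) = 1/2042040; Σ_t [0,1]: t=0:+1/87091200 t=1:−1/4354560 = -19/87091200; (3j)²=361/37128 [(7 3 6; -3 -2 5)], sign=+1
I_A²/I_B² = (343/29172)/(361/37128) = 4802/3971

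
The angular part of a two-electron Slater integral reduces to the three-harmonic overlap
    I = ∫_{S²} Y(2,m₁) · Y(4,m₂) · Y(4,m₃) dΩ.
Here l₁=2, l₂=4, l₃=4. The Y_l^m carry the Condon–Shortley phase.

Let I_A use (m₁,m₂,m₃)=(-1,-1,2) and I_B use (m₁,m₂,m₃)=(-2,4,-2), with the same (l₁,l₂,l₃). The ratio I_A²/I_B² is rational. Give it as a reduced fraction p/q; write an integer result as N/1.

l's match ⇒ only the (l;m) 3-j factors differ between A and B.
A: triangle coeff Δ(2,4,4) = 1/13860; Σ_t [1,2]: t=1:−1/96 t=2:+1/240 = -1/160; (3j)²=27/1540 [(2 4 4; -1 -1 2)], sign=-1
B: triangle coeff Δ(2,4,4) = 1/13860; Σ_t [2,2]: t=2:+1/2880 = 1/2880; (3j)²=2/165 [(2 4 4; -2 4 -2)], sign=+1
I_A²/I_B² = (27/1540)/(2/165) = 81/56

81/56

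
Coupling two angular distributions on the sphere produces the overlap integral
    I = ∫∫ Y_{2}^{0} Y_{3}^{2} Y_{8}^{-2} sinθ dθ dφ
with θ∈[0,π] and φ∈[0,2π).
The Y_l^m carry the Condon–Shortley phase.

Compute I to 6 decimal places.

0.000000

l₃=8 ∉ [1,5] — triangle fails ⇒ I = 0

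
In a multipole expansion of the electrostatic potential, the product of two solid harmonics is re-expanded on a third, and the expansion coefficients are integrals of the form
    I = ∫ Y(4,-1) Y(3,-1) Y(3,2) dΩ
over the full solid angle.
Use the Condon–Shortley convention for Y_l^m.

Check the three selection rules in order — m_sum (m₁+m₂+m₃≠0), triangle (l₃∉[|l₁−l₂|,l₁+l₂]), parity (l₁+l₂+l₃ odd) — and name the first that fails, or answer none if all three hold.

m₁+m₂+m₃ = -1 − 1 + 2 = 0  ✓
triangle: |4−3|=1 ≤ l₃=3 ≤ 4+3=7  ✓
parity: l₁+l₂+l₃ = 10 is even  ✓

none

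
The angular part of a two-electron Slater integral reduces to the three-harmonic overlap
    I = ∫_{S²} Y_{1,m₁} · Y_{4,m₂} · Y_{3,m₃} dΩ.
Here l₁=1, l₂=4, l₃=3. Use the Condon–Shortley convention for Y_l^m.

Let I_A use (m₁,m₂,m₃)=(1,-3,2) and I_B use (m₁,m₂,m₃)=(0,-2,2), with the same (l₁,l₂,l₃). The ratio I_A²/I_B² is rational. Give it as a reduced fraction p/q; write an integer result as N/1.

7/4

Shared (l₁,l₂,l₃)=(1,4,3): N and (l;000)² cancel in I_A²/I_B².
A: Δ = 2!·0!·6!/9! = 1/252; Racah Σ t=0..0: t=0:+1/240 = 1/240; ⇒ 3j(1 4 3; 1 -3 2)² = 1/12, sgn -1
B: Δ = 2!·0!·6!/9! = 1/252; Racah Σ t=1..1: t=1:−1/120 = -1/120; ⇒ 3j(1 4 3; 0 -2 2)² = 1/21, sgn +1
I_A²/I_B² = (1/12)/(1/21) = 7/4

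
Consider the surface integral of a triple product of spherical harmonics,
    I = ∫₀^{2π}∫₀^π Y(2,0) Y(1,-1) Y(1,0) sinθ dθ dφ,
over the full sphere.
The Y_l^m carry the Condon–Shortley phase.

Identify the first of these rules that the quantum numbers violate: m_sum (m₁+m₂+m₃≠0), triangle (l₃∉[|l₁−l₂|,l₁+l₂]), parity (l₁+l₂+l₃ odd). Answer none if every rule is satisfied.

m₁+m₂+m₃ = 0 − 1 + 0 = -1  ✗
triangle: |2−1|=1 ≤ l₃=1 ≤ 2+1=3
parity: l₁+l₂+l₃ = 4 is even

m_sum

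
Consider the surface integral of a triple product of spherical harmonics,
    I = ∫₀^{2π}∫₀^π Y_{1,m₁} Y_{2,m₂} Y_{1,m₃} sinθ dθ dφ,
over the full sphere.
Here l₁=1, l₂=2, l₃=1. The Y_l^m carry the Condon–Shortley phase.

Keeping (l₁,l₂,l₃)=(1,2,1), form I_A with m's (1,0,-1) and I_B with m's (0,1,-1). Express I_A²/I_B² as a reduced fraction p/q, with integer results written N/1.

1/3

Shared (l₁,l₂,l₃)=(1,2,1): N and (l;000)² cancel in I_A²/I_B².
A: Δ = 2!·0!·2!/5! = 1/30; Racah Σ t=0..0: t=0:+1/4 = 1/4; ⇒ 3j(1 2 1; 1 0 -1)² = 1/30, sgn +1
B: Δ = 2!·0!·2!/5! = 1/30; Racah Σ t=1..1: t=1:−1/2 = -1/2; ⇒ 3j(1 2 1; 0 1 -1)² = 1/10, sgn -1
I_A²/I_B² = (1/30)/(1/10) = 1/3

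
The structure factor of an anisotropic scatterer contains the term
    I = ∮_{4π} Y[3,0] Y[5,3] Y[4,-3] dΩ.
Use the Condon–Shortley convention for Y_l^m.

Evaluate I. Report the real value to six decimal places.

0.103862

Checks pass: Σm=0; 12 even; l₃=4∈[2,8].
(2·3+1)(2·5+1)(2·4+1) = 693
Δ: 4! 2! 6! / 13! → 1/180180
sum: t=1:−1/576 t=2:+1/144 t=3:−1/576 = 1/288
3j²(3 5 4; 0 0 0) = Δ·Π!·Σ² = 20/1001  (sign +1)
sum: t=2:+1/2880 t=3:−1/1440 = -1/2880
3j²(3 5 4; 0 3 -3) = Δ·Π!·Σ² = 7/715  (sign +1)
combine: 4πI² = 693·20/1001·7/715 = 252/1859
take √, sign +1: I = 0.10386175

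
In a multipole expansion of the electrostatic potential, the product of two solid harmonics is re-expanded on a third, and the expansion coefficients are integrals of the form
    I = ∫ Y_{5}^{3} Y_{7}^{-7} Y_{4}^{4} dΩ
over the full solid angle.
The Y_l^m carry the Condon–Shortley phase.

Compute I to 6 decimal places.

Rules hold: Σm=0, L=16 even, 2≤4≤12.
N = 11·15·9 = 1485
Δ = 8!·2!·6!/17! = 1/6126120
Racah Σ t=3..5: t=3:−1/69120 t=4:+1/20736 t=5:−1/69120 = 1/51840
⇒ 3j(5 7 4; 0 0 0)² = 280/21879, sgn +1
Racah Σ t=0..0: t=0:+1/58060800 = 1/58060800
⇒ 3j(5 7 4; 3 -7 4)² = 7/510, sgn +1
4πI² = N·(3j₀)²·(3jₘ)² = 980/3757
I = +1·√(0.260846/4π) = 0.14407463

0.144075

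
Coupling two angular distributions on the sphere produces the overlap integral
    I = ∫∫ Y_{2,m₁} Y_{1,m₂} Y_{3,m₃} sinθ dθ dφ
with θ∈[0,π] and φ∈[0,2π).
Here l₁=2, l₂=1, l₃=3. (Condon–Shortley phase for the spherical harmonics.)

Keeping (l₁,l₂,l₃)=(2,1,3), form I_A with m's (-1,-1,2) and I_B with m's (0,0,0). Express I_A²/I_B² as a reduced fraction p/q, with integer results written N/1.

Shared (l₁,l₂,l₃)=(2,1,3): N and (l;000)² cancel in I_A²/I_B².
A: Δ = 0!·4!·2!/7! = 1/105; Racah Σ t=0..0: t=0:+1/12 = 1/12; ⇒ 3j(2 1 3; -1 -1 2)² = 2/21, sgn -1
B: Δ = 0!·4!·2!/7! = 1/105; Racah Σ t=0..0: t=0:+1/4 = 1/4; ⇒ 3j(2 1 3; 0 0 0)² = 3/35, sgn -1
I_A²/I_B² = (2/21)/(3/35) = 10/9

10/9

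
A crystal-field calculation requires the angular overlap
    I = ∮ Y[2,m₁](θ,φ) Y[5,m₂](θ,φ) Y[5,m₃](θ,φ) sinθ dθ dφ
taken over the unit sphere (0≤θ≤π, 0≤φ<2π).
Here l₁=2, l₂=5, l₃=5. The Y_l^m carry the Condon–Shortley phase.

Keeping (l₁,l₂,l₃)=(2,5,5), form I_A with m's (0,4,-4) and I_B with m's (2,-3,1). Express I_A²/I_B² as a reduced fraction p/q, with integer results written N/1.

9/28

Shared (l₁,l₂,l₃)=(2,5,5): N and (l;000)² cancel in I_A²/I_B².
A: Δ = 2!·2!·8!/13! = 1/38610; Racah Σ t=1..2: t=1:−1/40320 t=2:+1/20160 = 1/40320; ⇒ 3j(2 5 5; 0 4 -4)² = 6/715, sgn -1
B: Δ = 2!·2!·8!/13! = 1/38610; Racah Σ t=0..0: t=0:+1/5760 = 1/5760; ⇒ 3j(2 5 5; 2 -3 1)² = 56/2145, sgn +1
I_A²/I_B² = (6/715)/(56/2145) = 9/28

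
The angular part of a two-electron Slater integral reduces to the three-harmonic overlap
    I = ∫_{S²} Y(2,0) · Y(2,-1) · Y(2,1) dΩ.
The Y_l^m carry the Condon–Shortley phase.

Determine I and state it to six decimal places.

-0.090112

Rules hold: Σm=0, L=6 even, 0≤2≤4.
N = 5·5·5 = 125
Δ = 2!·2!·2!/7! = 1/630
Racah Σ t=0..2: t=0:+1/8 t=1:−1/1 t=2:+1/8 = -3/4
⇒ 3j(2 2 2; 0 0 0)² = 2/35, sgn -1
Racah Σ t=0..1: t=0:+1/4 t=1:−1/2 = -1/4
⇒ 3j(2 2 2; 0 -1 1)² = 1/70, sgn +1
4πI² = N·(3j₀)²·(3jₘ)² = 5/49
I = -1·√(0.102041/4π) = -0.09011188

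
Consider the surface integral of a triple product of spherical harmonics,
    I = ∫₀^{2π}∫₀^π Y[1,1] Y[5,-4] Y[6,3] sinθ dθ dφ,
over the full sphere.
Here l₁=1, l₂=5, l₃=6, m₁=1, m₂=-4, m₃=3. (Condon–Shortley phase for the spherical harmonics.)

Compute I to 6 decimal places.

m-sum 0 ✓  L=12 even ✓  4≤6≤6 ✓
Π(2lᵢ+1) = 3×11×13 = 429
triangle coeff Δ(1,5,6) = 1/858
Σ_t [0,0]: t=0:+1/14400 = 1/14400
(3j)²=6/143 [(1 5 6; 0 0 0)], sign=+1
Σ_t [0,0]: t=0:+1/725760 = 1/725760
(3j)²=1/286 [(1 5 6; 1 -4 3)], sign=-1
⇒ 4πI² = 9/143
I = (-1)√(9/143/(4π)) = -0.07076985

-0.070770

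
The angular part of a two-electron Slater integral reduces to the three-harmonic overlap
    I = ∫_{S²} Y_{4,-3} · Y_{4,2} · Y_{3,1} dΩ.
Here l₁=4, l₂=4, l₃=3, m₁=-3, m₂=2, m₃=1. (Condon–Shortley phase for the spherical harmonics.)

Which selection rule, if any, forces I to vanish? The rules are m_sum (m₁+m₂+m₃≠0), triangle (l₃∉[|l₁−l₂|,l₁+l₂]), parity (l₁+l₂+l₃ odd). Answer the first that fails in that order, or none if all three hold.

Σmᵢ = 0  ✓
l₃∈[|l₁−l₂|,l₁+l₂]=[0,8], have l₃=3  ✓
Σlᵢ = 11 ⇒ odd  ✗

parity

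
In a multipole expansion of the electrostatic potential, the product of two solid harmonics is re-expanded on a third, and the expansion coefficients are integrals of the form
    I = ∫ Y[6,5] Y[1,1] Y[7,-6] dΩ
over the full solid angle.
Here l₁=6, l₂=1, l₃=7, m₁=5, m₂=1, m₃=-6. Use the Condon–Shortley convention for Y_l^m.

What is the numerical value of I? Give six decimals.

m-sum 0 ✓  L=14 even ✓  5≤7≤7 ✓
Π(2lᵢ+1) = 13×3×15 = 585
triangle coeff Δ(6,1,7) = 1/1365
Σ_t [0,0]: t=0:+1/518400 = 1/518400
(3j)²=7/195 [(6 1 7; 0 0 0)], sign=-1
Σ_t [0,0]: t=0:+1/79833600 = 1/79833600
(3j)²=2/35 [(6 1 7; 5 1 -6)], sign=-1
⇒ 4πI² = 6/5
I = (+1)√(6/5/(4π)) = 0.30901936

0.309019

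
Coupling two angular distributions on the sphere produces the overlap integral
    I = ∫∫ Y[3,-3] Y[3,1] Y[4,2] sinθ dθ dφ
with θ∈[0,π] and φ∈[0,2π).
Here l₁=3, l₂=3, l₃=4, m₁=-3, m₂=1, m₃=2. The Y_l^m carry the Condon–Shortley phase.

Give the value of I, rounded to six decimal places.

-0.188451

Rules hold: Σm=0, L=10 even, 0≤4≤6.
N = 7·7·9 = 441
Δ = 2!·4!·4!/11! = 1/34650
Racah Σ t=0..2: t=0:+1/72 t=1:−1/16 t=2:+1/72 = -5/144
⇒ 3j(3 3 4; 0 0 0)² = 2/77, sgn -1
Racah Σ t=2..2: t=2:+1/192 = 1/192
⇒ 3j(3 3 4; -3 1 2)² = 3/77, sgn +1
4πI² = N·(3j₀)²·(3jₘ)² = 54/121
I = -1·√(0.446281/4π) = -0.18845135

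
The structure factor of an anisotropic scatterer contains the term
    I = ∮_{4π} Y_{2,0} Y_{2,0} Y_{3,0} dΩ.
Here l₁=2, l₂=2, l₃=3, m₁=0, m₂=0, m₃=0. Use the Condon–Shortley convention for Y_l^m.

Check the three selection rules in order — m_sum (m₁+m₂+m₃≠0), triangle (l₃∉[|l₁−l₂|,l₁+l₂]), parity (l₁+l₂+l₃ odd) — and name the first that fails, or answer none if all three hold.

parity

azimuthal sum: 0 + 0 + 0 = 0  ✓
0 ≤ 3 ≤ 4 (triangle on l)  ✓
L = 2 + 2 + 3 = 7 (odd)  ✗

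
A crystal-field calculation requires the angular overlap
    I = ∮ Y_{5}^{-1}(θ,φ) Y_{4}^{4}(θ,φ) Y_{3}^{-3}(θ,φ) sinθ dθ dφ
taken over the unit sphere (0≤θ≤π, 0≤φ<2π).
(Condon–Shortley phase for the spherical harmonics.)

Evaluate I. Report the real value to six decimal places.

Checks pass: Σm=0; 12 even; l₃=3∈[1,9].
(2·5+1)(2·4+1)(2·3+1) = 693
Δ: 6! 4! 2! / 13! → 1/180180
sum: t=2:+1/576 t=3:−1/144 t=4:+1/576 = -1/288
3j²(5 4 3; 0 0 0) = Δ·Π!·Σ² = 20/1001  (sign +1)
sum: t=6:+1/34560 = 1/34560
3j²(5 4 3; -1 4 -3) = Δ·Π!·Σ² = 1/429  (sign +1)
combine: 4πI² = 693·20/1001·1/429 = 60/1859
take √, sign +1: I = 0.05067935

0.050679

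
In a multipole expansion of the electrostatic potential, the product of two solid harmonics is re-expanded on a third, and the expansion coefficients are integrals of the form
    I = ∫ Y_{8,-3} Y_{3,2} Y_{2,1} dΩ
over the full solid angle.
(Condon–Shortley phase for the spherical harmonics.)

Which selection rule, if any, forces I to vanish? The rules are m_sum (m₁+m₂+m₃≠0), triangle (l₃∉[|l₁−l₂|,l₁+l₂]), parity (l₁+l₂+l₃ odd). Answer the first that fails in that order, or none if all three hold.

azimuthal sum: -3 + 2 + 1 = 0  ✓
5 ≤ 2 ≤ 11 (triangle on l)  ✗
L = 8 + 3 + 2 = 13 (odd)

triangle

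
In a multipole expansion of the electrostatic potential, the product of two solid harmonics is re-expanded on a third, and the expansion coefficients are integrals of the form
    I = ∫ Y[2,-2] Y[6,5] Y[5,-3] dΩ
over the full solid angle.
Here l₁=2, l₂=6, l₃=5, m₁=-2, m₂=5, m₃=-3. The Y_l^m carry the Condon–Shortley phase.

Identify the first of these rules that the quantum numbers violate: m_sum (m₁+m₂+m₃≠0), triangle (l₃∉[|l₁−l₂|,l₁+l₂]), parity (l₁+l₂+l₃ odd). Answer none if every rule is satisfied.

parity

Σmᵢ = 0  ✓
l₃∈[|l₁−l₂|,l₁+l₂]=[4,8], have l₃=5  ✓
Σlᵢ = 13 ⇒ odd  ✗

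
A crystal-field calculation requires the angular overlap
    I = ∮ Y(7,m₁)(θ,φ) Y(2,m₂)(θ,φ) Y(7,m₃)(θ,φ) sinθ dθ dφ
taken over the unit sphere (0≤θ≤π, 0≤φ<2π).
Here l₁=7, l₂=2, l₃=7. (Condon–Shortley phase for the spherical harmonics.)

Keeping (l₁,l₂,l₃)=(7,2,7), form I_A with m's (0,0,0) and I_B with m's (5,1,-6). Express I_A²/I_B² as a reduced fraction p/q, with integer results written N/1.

l's match ⇒ only the (l;m) 3-j factors differ between A and B.
A: triangle coeff Δ(7,2,7) = 1/185640; Σ_t [0,2]: t=0:+1/2419200 t=1:−1/518400 t=2:+1/2419200 = -1/907200; (3j)²=56/3315 [(7 2 7; 0 0 0)], sign=+1
B: triangle coeff Δ(7,2,7) = 1/185640; Σ_t [1,2]: t=1:−1/79833600 t=2:+1/958003200 = -1/87091200; (3j)²=121/4760 [(7 2 7; 5 1 -6)], sign=+1
I_A²/I_B² = (56/3315)/(121/4760) = 3136/4719

3136/4719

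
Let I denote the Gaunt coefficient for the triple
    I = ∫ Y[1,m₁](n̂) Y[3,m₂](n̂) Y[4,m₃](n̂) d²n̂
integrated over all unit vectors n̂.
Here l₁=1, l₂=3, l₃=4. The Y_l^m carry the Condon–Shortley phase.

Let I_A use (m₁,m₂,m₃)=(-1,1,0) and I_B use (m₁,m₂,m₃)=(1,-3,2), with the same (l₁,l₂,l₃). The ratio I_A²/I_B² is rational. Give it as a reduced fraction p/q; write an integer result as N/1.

6/1

Same 1,3,4: normalisation and zero-m 3j drop out of the ratio.
A: Δ: 0! 2! 6! / 9! → 1/252; sum: t=0:+1/96 = 1/96; 3j²(1 3 4; -1 1 0) = Δ·Π!·Σ² = 1/42  (sign +1)
B: Δ: 0! 2! 6! / 9! → 1/252; sum: t=0:+1/1440 = 1/1440; 3j²(1 3 4; 1 -3 2) = Δ·Π!·Σ² = 1/252  (sign +1)
I_A²/I_B² = (1/42)/(1/252) = 6/1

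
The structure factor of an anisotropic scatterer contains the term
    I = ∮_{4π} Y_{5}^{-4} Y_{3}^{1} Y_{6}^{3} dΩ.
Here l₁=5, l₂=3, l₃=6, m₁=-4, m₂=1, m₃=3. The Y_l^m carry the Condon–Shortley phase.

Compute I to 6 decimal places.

Rules hold: Σm=0, L=14 even, 2≤6≤8.
N = 11·7·13 = 1001
Δ = 2!·8!·4!/15! = 1/675675
Racah Σ t=0..2: t=0:+1/8640 t=1:−1/2304 t=2:+1/8640 = -7/34560
⇒ 3j(5 3 6; 0 0 0)² = 7/429, sgn -1
Racah Σ t=1..2: t=1:−1/241920 t=2:+1/40320 = 1/48384
⇒ 3j(5 3 6; -4 1 3)² = 24/1001, sgn -1
4πI² = N·(3j₀)²·(3jₘ)² = 56/143
I = +1·√(0.391608/4π) = 0.17653103

0.176531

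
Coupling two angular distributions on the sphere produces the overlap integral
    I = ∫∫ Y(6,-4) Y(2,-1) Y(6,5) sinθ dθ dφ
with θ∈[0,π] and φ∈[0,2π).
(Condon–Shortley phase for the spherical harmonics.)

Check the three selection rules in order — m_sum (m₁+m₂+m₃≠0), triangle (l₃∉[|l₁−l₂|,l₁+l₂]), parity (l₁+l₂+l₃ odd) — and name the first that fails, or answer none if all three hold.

none

m₁+m₂+m₃ = -4 − 1 + 5 = 0  ✓
triangle: |6−2|=4 ≤ l₃=6 ≤ 6+2=8  ✓
parity: l₁+l₂+l₃ = 14 is even  ✓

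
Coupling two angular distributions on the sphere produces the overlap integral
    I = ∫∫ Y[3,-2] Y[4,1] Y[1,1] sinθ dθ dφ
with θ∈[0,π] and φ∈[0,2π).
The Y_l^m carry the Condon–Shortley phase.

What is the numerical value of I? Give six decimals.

Rules hold: Σm=0, L=8 even, 1≤1≤7.
N = 7·9·3 = 189
Δ = 6!·0!·2!/9! = 1/252
Racah Σ t=3..3: t=3:−1/36 = -1/36
⇒ 3j(3 4 1; 0 0 0)² = 4/63, sgn +1
Racah Σ t=5..5: t=5:−1/240 = -1/240
⇒ 3j(3 4 1; -2 1 1)² = 1/84, sgn -1
4πI² = N·(3j₀)²·(3jₘ)² = 1/7
I = -1·√(0.142857/4π) = -0.10662181

-0.106622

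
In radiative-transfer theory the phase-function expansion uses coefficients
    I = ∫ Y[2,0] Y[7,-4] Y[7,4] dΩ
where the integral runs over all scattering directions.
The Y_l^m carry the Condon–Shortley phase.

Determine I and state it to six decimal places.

Rules hold: Σm=0, L=16 even, 5≤7≤9.
N = 5·15·15 = 1125
Δ = 2!·2!·12!/17! = 1/185640
Racah Σ t=0..2: t=0:+1/2419200 t=1:−1/518400 t=2:+1/2419200 = -1/907200
⇒ 3j(2 7 7; 0 0 0)² = 56/3315, sgn +1
Racah Σ t=0..2: t=0:+1/8709120 t=1:−1/7257600 t=2:+1/159667200 = -1/59875200
⇒ 3j(2 7 7; 0 -4 4)² = 8/23205, sgn +1
4πI² = N·(3j₀)²·(3jₘ)² = 320/48841
I = +1·√(0.00655187/4π) = 0.02283378

0.022834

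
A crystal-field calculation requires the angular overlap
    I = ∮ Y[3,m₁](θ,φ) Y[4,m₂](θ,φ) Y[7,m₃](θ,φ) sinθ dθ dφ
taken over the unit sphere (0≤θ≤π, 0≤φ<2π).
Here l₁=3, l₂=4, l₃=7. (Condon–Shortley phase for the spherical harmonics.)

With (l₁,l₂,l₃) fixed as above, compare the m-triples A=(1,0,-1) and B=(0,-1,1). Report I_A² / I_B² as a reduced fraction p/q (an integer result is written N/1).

15/16

Same 3,4,7: normalisation and zero-m 3j drop out of the ratio.
A: Δ: 0! 6! 8! / 15! → 1/45045; sum: t=0:+1/27648 = 1/27648; 3j²(3 4 7; 1 0 -1) = Δ·Π!·Σ² = 10/429  (sign +1)
B: Δ: 0! 6! 8! / 15! → 1/45045; sum: t=0:+1/25920 = 1/25920; 3j²(3 4 7; 0 -1 1) = Δ·Π!·Σ² = 32/1287  (sign +1)
I_A²/I_B² = (10/429)/(32/1287) = 15/16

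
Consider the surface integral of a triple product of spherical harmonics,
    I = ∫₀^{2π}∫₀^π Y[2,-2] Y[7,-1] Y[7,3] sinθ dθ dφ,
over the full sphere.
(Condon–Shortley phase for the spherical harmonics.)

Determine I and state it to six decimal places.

Checks pass: Σm=0; 16 even; l₃=7∈[5,9].
(2·2+1)(2·7+1)(2·7+1) = 1125
Δ: 2! 2! 12! / 17! → 1/185640
sum: t=0:+1/2419200 t=1:−1/518400 t=2:+1/2419200 = -1/907200
3j²(2 7 7; 0 0 0) = Δ·Π!·Σ² = 56/3315  (sign +1)
sum: t=2:+1/3870720 = 1/3870720
3j²(2 7 7; -2 -1 3) = Δ·Π!·Σ² = 135/6188  (sign +1)
combine: 4πI² = 1125·56/3315·135/6188 = 20250/48841
take √, sign +1: I = 0.18164160

0.181642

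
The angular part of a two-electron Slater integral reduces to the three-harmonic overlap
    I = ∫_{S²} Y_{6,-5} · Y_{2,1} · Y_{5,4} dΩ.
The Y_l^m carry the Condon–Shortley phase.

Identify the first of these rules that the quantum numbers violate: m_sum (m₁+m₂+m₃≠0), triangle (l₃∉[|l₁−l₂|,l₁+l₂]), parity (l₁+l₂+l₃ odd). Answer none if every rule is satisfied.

parity

m₁+m₂+m₃ = -5 + 1 + 4 = 0  ✓
triangle: |6−2|=4 ≤ l₃=5 ≤ 6+2=8  ✓
parity: l₁+l₂+l₃ = 13 is odd  ✗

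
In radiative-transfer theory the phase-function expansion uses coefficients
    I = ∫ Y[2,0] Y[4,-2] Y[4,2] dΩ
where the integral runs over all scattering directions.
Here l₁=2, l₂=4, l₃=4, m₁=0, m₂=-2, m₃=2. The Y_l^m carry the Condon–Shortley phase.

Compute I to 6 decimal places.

0.065536

m-sum 0 ✓  L=10 even ✓  2≤4≤6 ✓
Π(2lᵢ+1) = 5×9×9 = 405
triangle coeff Δ(2,4,4) = 1/13860
Σ_t [0,2]: t=0:+1/192 t=1:−1/36 t=2:+1/192 = -5/288
(3j)²=20/693 [(2 4 4; 0 0 0)], sign=-1
Σ_t [0,2]: t=0:+1/192 t=1:−1/120 t=2:+1/2880 = -1/360
(3j)²=16/3465 [(2 4 4; 0 -2 2)], sign=-1
⇒ 4πI² = 320/5929
I = (+1)√(320/5929/(4π)) = 0.06553591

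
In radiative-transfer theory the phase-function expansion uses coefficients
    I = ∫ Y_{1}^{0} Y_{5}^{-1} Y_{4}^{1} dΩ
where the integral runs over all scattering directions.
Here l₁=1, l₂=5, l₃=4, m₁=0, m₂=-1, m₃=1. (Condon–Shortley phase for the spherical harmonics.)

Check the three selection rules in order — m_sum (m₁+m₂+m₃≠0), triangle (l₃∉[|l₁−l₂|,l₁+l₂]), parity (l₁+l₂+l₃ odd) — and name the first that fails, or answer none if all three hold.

none

azimuthal sum: 0 − 1 + 1 = 0  ✓
4 ≤ 4 ≤ 6 (triangle on l)  ✓
L = 1 + 5 + 4 = 10 (even)  ✓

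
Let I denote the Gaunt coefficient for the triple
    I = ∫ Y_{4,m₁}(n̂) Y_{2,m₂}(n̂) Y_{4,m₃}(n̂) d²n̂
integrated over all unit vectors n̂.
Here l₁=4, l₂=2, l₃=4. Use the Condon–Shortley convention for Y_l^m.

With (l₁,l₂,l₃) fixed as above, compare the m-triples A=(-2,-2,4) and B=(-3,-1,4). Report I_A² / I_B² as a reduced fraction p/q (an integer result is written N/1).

Same 4,2,4: normalisation and zero-m 3j drop out of the ratio.
A: Δ: 2! 6! 2! / 11! → 1/13860; sum: t=0:+1/2880 = 1/2880; 3j²(4 2 4; -2 -2 4) = Δ·Π!·Σ² = 2/165  (sign +1)
B: Δ: 2! 6! 2! / 11! → 1/13860; sum: t=1:−1/1440 = -1/1440; 3j²(4 2 4; -3 -1 4) = Δ·Π!·Σ² = 7/165  (sign -1)
I_A²/I_B² = (2/165)/(7/165) = 2/7

2/7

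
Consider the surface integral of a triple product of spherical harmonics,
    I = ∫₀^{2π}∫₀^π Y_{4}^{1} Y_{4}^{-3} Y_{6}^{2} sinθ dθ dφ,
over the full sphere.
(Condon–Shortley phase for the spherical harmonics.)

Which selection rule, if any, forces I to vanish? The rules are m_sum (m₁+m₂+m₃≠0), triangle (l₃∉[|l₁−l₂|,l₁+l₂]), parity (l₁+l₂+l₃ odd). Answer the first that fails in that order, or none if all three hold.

azimuthal sum: 1 − 3 + 2 = 0  ✓
0 ≤ 6 ≤ 8 (triangle on l)  ✓
L = 4 + 4 + 6 = 14 (even)  ✓

none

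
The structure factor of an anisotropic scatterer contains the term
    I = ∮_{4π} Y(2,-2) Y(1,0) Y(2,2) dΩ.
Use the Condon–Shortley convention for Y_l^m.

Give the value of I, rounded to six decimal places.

L=5 odd ⇒ parity kills the (l;000) factor ⇒ I = 0

0.000000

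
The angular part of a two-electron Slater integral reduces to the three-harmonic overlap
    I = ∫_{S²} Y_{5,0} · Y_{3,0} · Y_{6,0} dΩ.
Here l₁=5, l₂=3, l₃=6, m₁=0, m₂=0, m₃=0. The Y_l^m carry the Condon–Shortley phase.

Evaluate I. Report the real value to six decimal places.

m-sum 0 ✓  L=14 even ✓  2≤6≤8 ✓
Π(2lᵢ+1) = 11×7×13 = 1001
triangle coeff Δ(5,3,6) = 1/675675
Σ_t [0,2]: t=0:+1/8640 t=1:−1/2304 t=2:+1/8640 = -7/34560
(3j)²=7/429 [(5 3 6; 0 0 0)], sign=-1
(m-triple is (0,0,0) — same symbol as above.)
⇒ 4πI² = 343/1287
I = (+1)√(343/1287/(4π)) = 0.14563067

0.145631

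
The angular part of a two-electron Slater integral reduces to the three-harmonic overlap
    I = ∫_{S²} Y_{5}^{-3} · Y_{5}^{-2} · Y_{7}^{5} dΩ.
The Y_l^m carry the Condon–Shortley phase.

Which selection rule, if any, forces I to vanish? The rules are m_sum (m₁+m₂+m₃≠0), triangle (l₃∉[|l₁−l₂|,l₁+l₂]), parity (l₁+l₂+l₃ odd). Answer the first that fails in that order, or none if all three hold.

parity

m₁+m₂+m₃ = -3 − 2 + 5 = 0  ✓
triangle: |5−5|=0 ≤ l₃=7 ≤ 5+5=10  ✓
parity: l₁+l₂+l₃ = 17 is odd  ✗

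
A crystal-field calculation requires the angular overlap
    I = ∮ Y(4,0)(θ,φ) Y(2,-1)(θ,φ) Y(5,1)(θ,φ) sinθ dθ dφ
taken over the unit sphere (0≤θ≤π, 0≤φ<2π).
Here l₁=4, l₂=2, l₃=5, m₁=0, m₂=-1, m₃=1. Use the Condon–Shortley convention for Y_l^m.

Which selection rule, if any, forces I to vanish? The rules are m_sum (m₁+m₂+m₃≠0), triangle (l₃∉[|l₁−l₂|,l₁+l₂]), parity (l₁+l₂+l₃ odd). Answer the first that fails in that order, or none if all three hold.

parity

azimuthal sum: 0 − 1 + 1 = 0  ✓
2 ≤ 5 ≤ 6 (triangle on l)  ✓
L = 4 + 2 + 5 = 11 (odd)  ✗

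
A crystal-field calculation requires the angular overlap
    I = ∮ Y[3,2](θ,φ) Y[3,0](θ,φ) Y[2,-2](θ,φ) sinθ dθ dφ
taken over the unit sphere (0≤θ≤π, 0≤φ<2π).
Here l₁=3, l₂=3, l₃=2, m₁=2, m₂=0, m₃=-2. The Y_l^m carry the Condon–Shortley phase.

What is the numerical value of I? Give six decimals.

m-sum 0 ✓  L=8 even ✓  0≤2≤6 ✓
Π(2lᵢ+1) = 7×7×5 = 245
triangle coeff Δ(3,3,2) = 1/3780
Σ_t [1,3]: t=1:−1/24 t=2:+1/4 t=3:−1/24 = 1/6
(3j)²=4/105 [(3 3 2; 0 0 0)], sign=+1
Σ_t [1,1]: t=1:−1/24 = -1/24
(3j)²=1/21 [(3 3 2; 2 0 -2)], sign=-1
⇒ 4πI² = 4/9
I = (-1)√(4/9/(4π)) = -0.18806319

-0.188063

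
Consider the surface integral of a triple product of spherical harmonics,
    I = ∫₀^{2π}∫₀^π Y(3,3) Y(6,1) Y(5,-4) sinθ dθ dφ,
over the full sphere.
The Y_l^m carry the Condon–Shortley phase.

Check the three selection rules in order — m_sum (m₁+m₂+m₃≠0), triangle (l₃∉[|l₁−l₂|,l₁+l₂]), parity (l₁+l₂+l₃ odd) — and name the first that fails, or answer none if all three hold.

none

Σmᵢ = 0  ✓
l₃∈[|l₁−l₂|,l₁+l₂]=[3,9], have l₃=5  ✓
Σlᵢ = 14 ⇒ even  ✓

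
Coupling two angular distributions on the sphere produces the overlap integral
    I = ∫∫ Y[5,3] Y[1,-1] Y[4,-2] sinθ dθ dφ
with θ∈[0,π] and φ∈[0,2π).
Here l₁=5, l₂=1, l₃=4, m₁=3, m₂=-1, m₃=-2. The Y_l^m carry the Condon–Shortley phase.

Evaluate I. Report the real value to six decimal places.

-0.259847

Rules hold: Σm=0, L=10 even, 4≤4≤6.
N = 11·3·9 = 297
Δ = 2!·8!·0!/11! = 1/495
Racah Σ t=1..1: t=1:−1/576 = -1/576
⇒ 3j(5 1 4; 0 0 0)² = 5/99, sgn -1
Racah Σ t=0..0: t=0:+1/2880 = 1/2880
⇒ 3j(5 1 4; 3 -1 -2)² = 28/495, sgn +1
4πI² = N·(3j₀)²·(3jₘ)² = 28/33
I = -1·√(0.848485/4π) = -0.25984664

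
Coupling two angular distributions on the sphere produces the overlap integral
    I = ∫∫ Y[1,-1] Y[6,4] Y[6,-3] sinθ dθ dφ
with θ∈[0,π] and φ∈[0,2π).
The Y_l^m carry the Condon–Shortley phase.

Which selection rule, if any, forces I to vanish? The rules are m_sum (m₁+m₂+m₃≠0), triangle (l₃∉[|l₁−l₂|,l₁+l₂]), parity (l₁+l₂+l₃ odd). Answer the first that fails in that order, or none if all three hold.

parity

Σmᵢ = 0  ✓
l₃∈[|l₁−l₂|,l₁+l₂]=[5,7], have l₃=6  ✓
Σlᵢ = 13 ⇒ odd  ✗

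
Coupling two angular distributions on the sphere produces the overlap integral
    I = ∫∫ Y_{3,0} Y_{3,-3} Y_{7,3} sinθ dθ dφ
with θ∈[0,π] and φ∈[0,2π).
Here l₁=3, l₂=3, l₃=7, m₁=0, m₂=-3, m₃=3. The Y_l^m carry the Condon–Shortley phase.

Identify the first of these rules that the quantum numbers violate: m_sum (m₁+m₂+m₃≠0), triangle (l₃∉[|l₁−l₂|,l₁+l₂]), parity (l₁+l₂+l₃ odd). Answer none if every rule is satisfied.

triangle

azimuthal sum: 0 − 3 + 3 = 0  ✓
0 ≤ 7 ≤ 6 (triangle on l)  ✗
L = 3 + 3 + 7 = 13 (odd)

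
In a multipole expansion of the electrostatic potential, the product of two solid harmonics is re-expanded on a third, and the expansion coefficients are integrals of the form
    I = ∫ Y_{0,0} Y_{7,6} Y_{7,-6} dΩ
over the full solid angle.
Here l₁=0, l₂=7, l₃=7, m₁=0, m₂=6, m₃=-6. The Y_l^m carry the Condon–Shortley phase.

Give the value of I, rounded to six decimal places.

Checks pass: Σm=0; 14 even; l₃=7∈[7,7].
(2·0+1)(2·7+1)(2·7+1) = 225
Δ: 0! 0! 14! / 15! → 1/15
sum: t=0:+1/25401600 = 1/25401600
3j²(0 7 7; 0 0 0) = Δ·Π!·Σ² = 1/15  (sign -1)
sum: t=0:+1/6227020800 = 1/6227020800
3j²(0 7 7; 0 6 -6) = Δ·Π!·Σ² = 1/15  (sign -1)
combine: 4πI² = 225·1/15·1/15 = 1/1
take √, sign +1: I = 0.28209479

0.282095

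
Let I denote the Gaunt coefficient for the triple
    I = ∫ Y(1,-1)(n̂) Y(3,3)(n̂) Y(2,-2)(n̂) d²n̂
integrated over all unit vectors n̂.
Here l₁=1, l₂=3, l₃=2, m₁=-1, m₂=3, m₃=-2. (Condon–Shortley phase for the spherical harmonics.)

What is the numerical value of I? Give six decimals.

Rules hold: Σm=0, L=6 even, 2≤2≤4.
N = 3·7·5 = 105
Δ = 2!·0!·4!/7! = 1/105
Racah Σ t=1..1: t=1:−1/4 = -1/4
⇒ 3j(1 3 2; 0 0 0)² = 3/35, sgn -1
Racah Σ t=2..2: t=2:+1/48 = 1/48
⇒ 3j(1 3 2; -1 3 -2)² = 1/7, sgn +1
4πI² = N·(3j₀)²·(3jₘ)² = 9/7
I = -1·√(1.28571/4π) = -0.31986543

-0.319865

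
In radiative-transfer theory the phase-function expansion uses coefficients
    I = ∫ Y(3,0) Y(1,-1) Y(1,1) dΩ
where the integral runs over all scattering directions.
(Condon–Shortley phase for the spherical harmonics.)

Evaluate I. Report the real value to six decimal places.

0.000000

|3−1|≤1≤3+1 violated ⇒ I = 0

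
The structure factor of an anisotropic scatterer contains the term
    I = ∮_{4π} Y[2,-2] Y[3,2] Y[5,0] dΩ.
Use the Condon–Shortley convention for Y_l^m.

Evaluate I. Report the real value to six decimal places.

m-sum 0 ✓  L=10 even ✓  1≤5≤5 ✓
Π(2lᵢ+1) = 5×7×11 = 385
triangle coeff Δ(2,3,5) = 1/2310
Σ_t [0,0]: t=0:+1/144 = 1/144
(3j)²=10/231 [(2 3 5; 0 0 0)], sign=-1
Σ_t [0,0]: t=0:+1/2880 = 1/2880
(3j)²=1/462 [(2 3 5; -2 2 0)], sign=-1
⇒ 4πI² = 25/693
I = (+1)√(25/693/(4π)) = 0.05357948

0.053579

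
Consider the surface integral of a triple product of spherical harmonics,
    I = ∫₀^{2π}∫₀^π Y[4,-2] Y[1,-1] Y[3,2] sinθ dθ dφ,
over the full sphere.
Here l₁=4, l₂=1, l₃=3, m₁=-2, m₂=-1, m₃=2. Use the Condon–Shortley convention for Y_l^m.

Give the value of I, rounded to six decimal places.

-2 − 1 + 2 = -1 ≠ 0: azimuthal integral kills it; I = 0

0.000000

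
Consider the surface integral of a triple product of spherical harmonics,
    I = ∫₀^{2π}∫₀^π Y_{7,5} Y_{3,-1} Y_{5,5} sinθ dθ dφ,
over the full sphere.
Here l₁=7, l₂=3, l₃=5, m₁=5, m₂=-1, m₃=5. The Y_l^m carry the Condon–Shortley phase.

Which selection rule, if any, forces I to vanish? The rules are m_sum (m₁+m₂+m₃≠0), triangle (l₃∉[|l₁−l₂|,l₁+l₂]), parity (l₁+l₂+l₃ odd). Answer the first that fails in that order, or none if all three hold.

m₁+m₂+m₃ = 5 − 1 + 5 = 9  ✗
triangle: |7−3|=4 ≤ l₃=5 ≤ 7+3=10
parity: l₁+l₂+l₃ = 15 is odd

m_sum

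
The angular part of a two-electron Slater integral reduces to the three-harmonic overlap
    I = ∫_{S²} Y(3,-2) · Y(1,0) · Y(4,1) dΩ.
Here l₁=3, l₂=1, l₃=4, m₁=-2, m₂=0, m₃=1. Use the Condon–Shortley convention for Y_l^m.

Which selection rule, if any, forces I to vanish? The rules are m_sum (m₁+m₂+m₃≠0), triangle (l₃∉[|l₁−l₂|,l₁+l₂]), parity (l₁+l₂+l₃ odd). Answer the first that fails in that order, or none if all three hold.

m_sum

azimuthal sum: -2 + 0 + 1 = -1  ✗
2 ≤ 4 ≤ 4 (triangle on l)
L = 3 + 1 + 4 = 8 (even)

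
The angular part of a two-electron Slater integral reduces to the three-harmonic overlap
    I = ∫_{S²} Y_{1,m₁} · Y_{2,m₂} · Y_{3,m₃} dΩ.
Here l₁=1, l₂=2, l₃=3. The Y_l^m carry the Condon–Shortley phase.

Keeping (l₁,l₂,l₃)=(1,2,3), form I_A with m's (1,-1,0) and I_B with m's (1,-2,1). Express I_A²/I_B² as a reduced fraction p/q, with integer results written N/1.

Same 1,2,3: normalisation and zero-m 3j drop out of the ratio.
A: Δ: 0! 2! 4! / 7! → 1/105; sum: t=0:+1/12 = 1/12; 3j²(1 2 3; 1 -1 0) = Δ·Π!·Σ² = 1/35  (sign -1)
B: Δ: 0! 2! 4! / 7! → 1/105; sum: t=0:+1/48 = 1/48; 3j²(1 2 3; 1 -2 1) = Δ·Π!·Σ² = 1/105  (sign +1)
I_A²/I_B² = (1/35)/(1/105) = 3/1

3/1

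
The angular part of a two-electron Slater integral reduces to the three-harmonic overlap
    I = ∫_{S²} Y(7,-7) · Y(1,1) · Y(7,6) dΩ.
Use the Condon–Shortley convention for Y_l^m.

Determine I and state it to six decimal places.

l₁+l₂+l₃=15 is odd: 3j(l;000)=0 ⇒ I=0

0.000000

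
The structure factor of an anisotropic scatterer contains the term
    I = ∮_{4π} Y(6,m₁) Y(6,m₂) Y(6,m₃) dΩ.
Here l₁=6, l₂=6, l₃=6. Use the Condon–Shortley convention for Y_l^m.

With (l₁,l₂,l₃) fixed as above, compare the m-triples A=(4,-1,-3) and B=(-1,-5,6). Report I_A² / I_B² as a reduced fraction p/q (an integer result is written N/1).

Same 6,6,6: normalisation and zero-m 3j drop out of the ratio.
A: Δ: 6! 6! 6! / 19! → 1/325909584; sum: t=0:+1/4147200 t=1:−1/691200 t=2:+1/1244160 = -1/2488320; 3j²(6 6 6; 4 -1 -3) = Δ·Π!·Σ² = 875/184756  (sign +1)
B: Δ: 6! 6! 6! / 19! → 1/325909584; sum: t=1:−1/62208000 = -1/62208000; 3j²(6 6 6; -1 -5 6) = Δ·Π!·Σ² = 77/8398  (sign -1)
I_A²/I_B² = (875/184756)/(77/8398) = 125/242

125/242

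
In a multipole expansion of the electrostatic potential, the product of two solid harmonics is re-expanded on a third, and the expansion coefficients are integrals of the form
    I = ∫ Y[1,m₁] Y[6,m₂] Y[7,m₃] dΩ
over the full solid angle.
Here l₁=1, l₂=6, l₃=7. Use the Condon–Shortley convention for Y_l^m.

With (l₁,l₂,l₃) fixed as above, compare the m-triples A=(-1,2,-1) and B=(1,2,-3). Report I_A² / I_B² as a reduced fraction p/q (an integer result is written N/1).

1/3

Same 1,6,7: normalisation and zero-m 3j drop out of the ratio.
A: Δ: 0! 2! 12! / 15! → 1/1365; sum: t=0:+1/1935360 = 1/1935360; 3j²(1 6 7; -1 2 -1) = Δ·Π!·Σ² = 1/91  (sign +1)
B: Δ: 0! 2! 12! / 15! → 1/1365; sum: t=0:+1/1935360 = 1/1935360; 3j²(1 6 7; 1 2 -3) = Δ·Π!·Σ² = 3/91  (sign +1)
I_A²/I_B² = (1/91)/(3/91) = 1/3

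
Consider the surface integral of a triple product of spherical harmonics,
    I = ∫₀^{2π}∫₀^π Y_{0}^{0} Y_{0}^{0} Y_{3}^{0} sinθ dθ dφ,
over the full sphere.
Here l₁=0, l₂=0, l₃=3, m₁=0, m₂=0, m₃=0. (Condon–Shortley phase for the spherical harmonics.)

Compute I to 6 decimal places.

|0−0|≤3≤0+0 violated ⇒ I = 0

0.000000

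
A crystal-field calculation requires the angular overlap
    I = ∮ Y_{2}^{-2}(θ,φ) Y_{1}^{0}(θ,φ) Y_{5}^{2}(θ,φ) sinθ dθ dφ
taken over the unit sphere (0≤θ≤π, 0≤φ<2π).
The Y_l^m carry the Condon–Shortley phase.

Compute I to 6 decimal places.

|2−1|≤5≤2+1 violated ⇒ I = 0

0.000000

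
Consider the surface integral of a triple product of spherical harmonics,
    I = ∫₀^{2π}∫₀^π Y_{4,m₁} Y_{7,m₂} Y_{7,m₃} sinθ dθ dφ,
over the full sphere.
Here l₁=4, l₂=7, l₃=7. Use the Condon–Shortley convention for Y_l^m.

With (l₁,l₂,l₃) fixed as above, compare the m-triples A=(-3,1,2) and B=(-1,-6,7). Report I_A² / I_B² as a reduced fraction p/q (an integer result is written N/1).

Shared (l₁,l₂,l₃)=(4,7,7): N and (l;000)² cancel in I_A²/I_B².
A: Δ = 4!·4!·10!/19! = 1/58198140; Racah Σ t=3..4: t=3:−1/2073600 t=4:+1/2488320 = -1/12441600; ⇒ 3j(4 7 7; -3 1 2)² = 98/138567, sgn +1
B: Δ = 4!·4!·10!/19! = 1/58198140; Racah Σ t=1..1: t=1:−1/522547200 = -1/522547200; ⇒ 3j(4 7 7; -1 -6 7)² = 143/5814, sgn -1
I_A²/I_B² = (98/138567)/(143/5814) = 588/20449

588/20449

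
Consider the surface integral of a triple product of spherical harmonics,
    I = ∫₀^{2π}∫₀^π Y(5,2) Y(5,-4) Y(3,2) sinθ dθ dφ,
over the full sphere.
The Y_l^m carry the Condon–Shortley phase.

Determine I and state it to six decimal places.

l₁+l₂+l₃=13 is odd: 3j(l;000)=0 ⇒ I=0

0.000000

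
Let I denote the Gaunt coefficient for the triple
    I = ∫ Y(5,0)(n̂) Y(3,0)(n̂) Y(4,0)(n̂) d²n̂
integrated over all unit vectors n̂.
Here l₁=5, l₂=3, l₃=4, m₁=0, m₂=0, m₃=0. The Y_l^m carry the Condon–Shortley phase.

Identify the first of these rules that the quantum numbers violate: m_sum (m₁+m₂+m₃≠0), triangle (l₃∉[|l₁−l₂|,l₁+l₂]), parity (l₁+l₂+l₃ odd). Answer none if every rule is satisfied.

none

m₁+m₂+m₃ = 0 + 0 + 0 = 0  ✓
triangle: |5−3|=2 ≤ l₃=4 ≤ 5+3=8  ✓
parity: l₁+l₂+l₃ = 12 is even  ✓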